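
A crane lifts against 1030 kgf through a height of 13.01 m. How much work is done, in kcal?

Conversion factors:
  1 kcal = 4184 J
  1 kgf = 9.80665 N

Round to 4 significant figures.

31.41 kcal

1030 kgf × 9.80665 = 10100.8 N
W = F × d = 10100.8 N × 13.01 m = 131411 J
131411 J ÷ (4184 J/kcal) = 31.408 kcal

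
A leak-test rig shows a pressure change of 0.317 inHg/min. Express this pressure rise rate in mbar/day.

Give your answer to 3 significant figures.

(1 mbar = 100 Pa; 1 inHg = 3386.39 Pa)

1.55×10⁴ mbar/day

0.317 inHg/min × 3386.39 Pa/inHg ÷ 60 s/min = 17.8914 Pa/s
17.8914 Pa/s ÷ 100 Pa/mbar × 86400 s/day = 15458.2 mbar/day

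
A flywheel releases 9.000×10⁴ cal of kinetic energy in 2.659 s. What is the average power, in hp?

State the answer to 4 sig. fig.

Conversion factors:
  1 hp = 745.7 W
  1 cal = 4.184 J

9.000×10⁴ cal × 4.184 = 376560 J
P = E / t = 376560 J / 2.659 s = 141617 W
141617 W ÷ (745.7 W/hp) = 189.911 hp

189.9 hp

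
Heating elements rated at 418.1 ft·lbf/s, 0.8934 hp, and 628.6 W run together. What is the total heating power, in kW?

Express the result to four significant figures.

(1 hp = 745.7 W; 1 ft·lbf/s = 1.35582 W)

1.862 kW

418.1 ft·lbf/s × 1.35582 → 566.868 W
0.8934 hp × 745.7 → 666.208 W
628.6 W (already W)
Total: 566.868 + 666.208 + 628.6 = 1861.68 W
In kW: 1861.68 / 1000 = 1.86168 kW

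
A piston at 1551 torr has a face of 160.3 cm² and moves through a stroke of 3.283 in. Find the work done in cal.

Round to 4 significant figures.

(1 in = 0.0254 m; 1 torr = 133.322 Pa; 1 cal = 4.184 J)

66.06 cal

1551 torr → 206782 Pa
160.3 cm² → 0.01603 m²
F = P × A = 206782 × 0.01603 = 3314.72 N
3.283 in → 0.0833882 m
W = F × d = 3314.72 × 0.0833882 = 276.409 J
In cal: 276.409 / 4.184 = 66.0633 cal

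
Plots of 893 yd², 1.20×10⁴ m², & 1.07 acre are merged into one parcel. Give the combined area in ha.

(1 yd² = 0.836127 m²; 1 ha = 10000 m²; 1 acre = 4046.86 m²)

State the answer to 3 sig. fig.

1.71 ha

893 yd² × 0.836127 = 746.661 m²
1.20×10⁴ m² (already m²)
1.07 acre × 4046.86 = 4330.14 m²
Total: 746.661 + 12000 + 4330.14 = 17076.8 m²
In ha: 17076.8 / 10000 = 1.70768 ha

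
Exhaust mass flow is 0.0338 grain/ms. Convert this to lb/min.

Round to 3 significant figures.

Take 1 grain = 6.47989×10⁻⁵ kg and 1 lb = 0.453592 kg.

0.0338 grain/ms × 6.47989×10⁻⁵ kg/grain ÷ 0.001 s/ms = 0.0021902 kg/s
0.0021902 kg/s ÷ 0.453592 kg/lb × 60 s/min = 0.289714 lb/min

0.290 lb/min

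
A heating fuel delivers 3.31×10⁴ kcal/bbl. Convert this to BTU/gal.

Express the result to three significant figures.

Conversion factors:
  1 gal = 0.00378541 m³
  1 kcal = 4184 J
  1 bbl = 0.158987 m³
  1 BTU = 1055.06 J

3130 BTU/gal

3.31×10⁴ kcal/bbl × 4184 J/kcal ÷ 0.158987 m³/bbl = 8.7108×10⁸ J/m³
8.7108×10⁸ J/m³ ÷ 1055.06 J/BTU × 0.00378541 m³/gal = 3125.32 BTU/gal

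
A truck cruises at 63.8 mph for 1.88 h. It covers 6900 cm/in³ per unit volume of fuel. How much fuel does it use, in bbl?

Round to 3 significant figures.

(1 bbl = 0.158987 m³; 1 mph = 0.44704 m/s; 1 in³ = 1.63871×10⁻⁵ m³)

63.8 mph → 28.5212 m/s
1.88 h → 6768 s
d = v × t = 28.5212 × 6768 = 193031 m
6900 cm/in³ → 4.21063×10⁶ m/m³
V = d / (distance per unit fuel) = 193031 / 4.21063×10⁶ = 0.0458437 m³
In bbl: 0.0458437 / 0.158987 = 0.288349 bbl

0.288 bbl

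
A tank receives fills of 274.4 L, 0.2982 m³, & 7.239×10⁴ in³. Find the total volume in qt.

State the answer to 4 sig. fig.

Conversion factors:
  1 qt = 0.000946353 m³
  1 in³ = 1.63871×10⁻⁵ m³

1859 qt

274.4 L × 0.001 = 0.2744 m³
0.2982 m³ (already m³)
7.239×10⁴ in³ × 1.63871×10⁻⁵ = 1.18626 m³
Total: 0.2744 + 0.2982 + 1.18626 = 1.75886 m³
In qt: 1.75886 / 0.000946353 = 1858.57 qt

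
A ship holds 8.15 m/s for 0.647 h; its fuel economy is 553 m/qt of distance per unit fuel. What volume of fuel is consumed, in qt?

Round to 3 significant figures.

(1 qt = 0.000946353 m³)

0.647 h → 2329.2 s
d = v × t = 8.15 × 2329.2 = 18983 m
553 m/qt → 584349 m/m³
V = d / (distance per unit fuel) = 18983 / 584349 = 0.0324857 m³
In qt: 0.0324857 / 0.000946353 = 34.3273 qt

34.3 qt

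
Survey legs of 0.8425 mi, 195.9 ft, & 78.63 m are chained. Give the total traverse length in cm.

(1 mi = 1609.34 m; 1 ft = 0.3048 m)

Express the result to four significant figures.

1.494×10⁵ cm

0.8425 mi × 1609.34 → 1355.87 m
195.9 ft × 0.3048 → 59.7103 m
78.63 m (already m)
Sum: 1355.87 + 59.7103 + 78.63 = 1494.21 m
In cm: 1494.21 / 0.01 = 149421 cm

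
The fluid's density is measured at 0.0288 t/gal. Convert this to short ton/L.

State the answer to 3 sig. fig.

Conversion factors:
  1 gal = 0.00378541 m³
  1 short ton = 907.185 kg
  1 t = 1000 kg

0.00839 short ton/L

0.0288 t/gal × 1000 kg/t ÷ 0.00378541 m³/gal = 7608.16 kg/m³
7608.16 kg/m³ ÷ 907.185 kg/short ton × 0.001 m³/L = 0.00838656 short ton/L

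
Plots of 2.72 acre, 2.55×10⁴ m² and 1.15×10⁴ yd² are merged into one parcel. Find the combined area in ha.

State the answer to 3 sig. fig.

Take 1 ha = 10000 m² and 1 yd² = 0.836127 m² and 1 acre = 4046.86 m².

2.72 acre × 4046.86 → 11007.5 m²
2.55×10⁴ m² (already m²)
1.15×10⁴ yd² × 0.836127 → 9615.46 m²
Combined: 11007.5 + 25500 + 9615.46 = 46123 m²
In ha: 46123 / 10000 = 4.6123 ha

4.61 ha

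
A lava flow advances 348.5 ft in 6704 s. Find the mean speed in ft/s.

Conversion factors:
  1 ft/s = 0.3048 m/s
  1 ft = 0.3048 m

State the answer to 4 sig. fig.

348.5 ft × 0.3048 = 106.223 m
v = d / t = 106.223 m / 6704 s = 0.0158447 m/s
0.0158447 m/s ÷ (0.3048 m/s/ft/s) = 0.0519839 ft/s

0.05198 ft/s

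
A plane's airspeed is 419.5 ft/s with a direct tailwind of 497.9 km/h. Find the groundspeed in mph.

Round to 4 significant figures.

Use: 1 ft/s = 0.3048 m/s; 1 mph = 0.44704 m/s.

595.4 mph

419.5 ft/s × 0.3048 → 127.864 m/s
497.9 km/h × (1/3.6) → 138.306 m/s
Total: 127.864 + 138.306 = 266.17 m/s
In mph: 266.17 / 0.44704 = 595.405 mph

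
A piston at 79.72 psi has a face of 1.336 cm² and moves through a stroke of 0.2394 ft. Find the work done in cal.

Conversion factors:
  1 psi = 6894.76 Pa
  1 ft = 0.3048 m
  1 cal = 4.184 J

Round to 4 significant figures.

1.281 cal

79.72 psi → 549650 Pa
1.336 cm² → 1.336×10⁻⁴ m²
F = P × A = 549650 × 1.336×10⁻⁴ = 73.4332 N
0.2394 ft → 0.0729691 m
W = F × d = 73.4332 × 0.0729691 = 5.35835 J
In cal: 5.35835 / 4.184 = 1.28068 cal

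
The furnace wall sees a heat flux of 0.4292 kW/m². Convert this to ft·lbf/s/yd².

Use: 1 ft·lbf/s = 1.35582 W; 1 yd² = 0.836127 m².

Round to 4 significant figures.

264.7 ft·lbf/s/yd²

0.4292 kW/m² × 1000 W/kW = 429.2 W/m²
429.2 W/m² ÷ 1.35582 W/ft·lbf/s × 0.836127 m²/yd² = 264.685 ft·lbf/s/yd²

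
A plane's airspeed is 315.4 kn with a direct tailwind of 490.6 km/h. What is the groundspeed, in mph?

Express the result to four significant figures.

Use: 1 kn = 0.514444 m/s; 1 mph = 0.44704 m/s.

667.8 mph

315.4 kn × 0.514444 → 162.256 m/s
490.6 km/h × (1/3.6) → 136.278 m/s
Combined: 162.256 + 136.278 = 298.534 m/s
In mph: 298.534 / 0.44704 = 667.802 mph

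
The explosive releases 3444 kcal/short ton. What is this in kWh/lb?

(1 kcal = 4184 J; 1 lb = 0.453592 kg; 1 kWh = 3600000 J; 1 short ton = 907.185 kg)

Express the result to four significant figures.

0.002001 kWh/lb

3444 kcal/short ton × 4184 J/kcal ÷ 907.185 kg/short ton = 15884 J/kg
15884 J/kg ÷ 3600000 J/kWh × 0.453592 kg/lb = 0.00200135 kWh/lb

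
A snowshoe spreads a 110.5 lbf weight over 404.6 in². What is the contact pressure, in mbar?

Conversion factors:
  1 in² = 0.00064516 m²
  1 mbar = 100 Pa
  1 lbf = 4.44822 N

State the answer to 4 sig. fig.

18.83 mbar

110.5 lbf × 4.44822 = 491.528 N
404.6 in² × 0.00064516 = 0.261032 m²
P = F / A = 491.528 N / 0.261032 m² = 1883.02 Pa
1883.02 Pa ÷ (100 Pa/mbar) = 18.8302 mbar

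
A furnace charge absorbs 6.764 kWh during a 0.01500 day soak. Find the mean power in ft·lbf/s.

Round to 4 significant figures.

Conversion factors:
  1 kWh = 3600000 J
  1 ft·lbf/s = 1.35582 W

1.386×10⁴ ft·lbf/s

6.764 kWh × 3600000 = 2.43504×10⁷ J
0.01500 day × 86400 = 1296 s
P = E / t = 2.43504×10⁷ J / 1296 s = 18788.9 W
18788.9 W ÷ (1.35582 W/ft·lbf/s) = 13858 ft·lbf/s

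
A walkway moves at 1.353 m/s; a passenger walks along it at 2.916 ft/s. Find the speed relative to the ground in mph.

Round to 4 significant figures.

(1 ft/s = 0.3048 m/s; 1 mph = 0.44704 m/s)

5.015 mph

1.353 m/s (already m/s)
2.916 ft/s × 0.3048 = 0.888797 m/s
Combined: 1.353 + 0.888797 = 2.2418 m/s
In mph: 2.2418 / 0.44704 = 5.01476 mph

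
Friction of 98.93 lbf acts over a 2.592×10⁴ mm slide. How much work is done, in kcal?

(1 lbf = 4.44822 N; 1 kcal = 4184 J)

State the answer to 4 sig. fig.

98.93 lbf × 4.44822 → 440.062 N
2.592×10⁴ mm × 0.001 → 25.92 m
W = F × d = 440.062 N × 25.92 m = 11406.4 J
11406.4 J ÷ (4184 J/kcal) = 2.7262 kcal

2.726 kcal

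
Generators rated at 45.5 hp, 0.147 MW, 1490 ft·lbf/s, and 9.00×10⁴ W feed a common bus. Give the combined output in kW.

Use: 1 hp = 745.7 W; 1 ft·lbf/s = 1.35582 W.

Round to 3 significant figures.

273 kW

45.5 hp × 745.7 = 33929.4 W
0.147 MW × 1000000 = 147000 W
1490 ft·lbf/s × 1.35582 = 2020.17 W
9.00×10⁴ W (already W)
Total: 33929.4 + 147000 + 2020.17 + 90000 = 272950 W
In kW: 272950 / 1000 = 272.95 kW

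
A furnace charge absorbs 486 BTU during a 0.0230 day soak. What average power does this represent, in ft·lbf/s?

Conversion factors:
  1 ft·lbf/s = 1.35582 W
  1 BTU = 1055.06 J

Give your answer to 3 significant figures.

486 BTU × 1055.06 = 512759 J
0.0230 day × 86400 = 1987.2 s
P = E / t = 512759 J / 1987.2 s = 258.031 W
258.031 W ÷ (1.35582 W/ft·lbf/s) = 190.314 ft·lbf/s

190 ft·lbf/s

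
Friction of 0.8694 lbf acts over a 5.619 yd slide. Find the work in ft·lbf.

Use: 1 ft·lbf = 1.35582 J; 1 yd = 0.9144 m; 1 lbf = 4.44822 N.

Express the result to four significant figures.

14.66 ft·lbf

0.8694 lbf × 4.44822 → 3.86728 N
5.619 yd × 0.9144 → 5.13801 m
W = F × d = 3.86728 N × 5.13801 m = 19.8701 J
19.8701 J ÷ (1.35582 J/ft·lbf) = 14.6554 ft·lbf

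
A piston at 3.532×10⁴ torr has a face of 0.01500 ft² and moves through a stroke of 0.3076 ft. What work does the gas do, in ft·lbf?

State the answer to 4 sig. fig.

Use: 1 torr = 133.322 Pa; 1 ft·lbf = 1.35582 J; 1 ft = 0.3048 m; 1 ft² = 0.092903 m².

3.532×10⁴ torr → 4.70893×10⁶ Pa
0.01500 ft² → 0.00139354 m²
F = P × A = 4.70893×10⁶ × 0.00139354 = 6562.08 N
0.3076 ft → 0.0937565 m
W = F × d = 6562.08 × 0.0937565 = 615.238 J
In ft·lbf: 615.238 / 1.35582 = 453.776 ft·lbf

453.8 ft·lbf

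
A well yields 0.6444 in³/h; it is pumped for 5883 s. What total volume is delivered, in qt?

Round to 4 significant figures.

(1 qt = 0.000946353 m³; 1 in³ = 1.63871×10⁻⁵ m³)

0.01823 qt

0.6444 in³/h → 2.93329×10⁻⁹ m³/s
V = Q × t = 2.93329×10⁻⁹ × 5883 = 1.72565×10⁻⁵ m³
In qt: 1.72565×10⁻⁵ / 0.000946353 = 0.0182347 qt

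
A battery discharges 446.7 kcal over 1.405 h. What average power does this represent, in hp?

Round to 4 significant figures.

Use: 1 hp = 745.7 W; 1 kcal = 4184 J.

0.4955 hp

446.7 kcal × 4184 → 1.86899×10⁶ J
1.405 h × 3600 → 5058 s
P = E / t = 1.86899×10⁶ J / 5058 s = 369.512 W
369.512 W ÷ (745.7 W/hp) = 0.495524 hp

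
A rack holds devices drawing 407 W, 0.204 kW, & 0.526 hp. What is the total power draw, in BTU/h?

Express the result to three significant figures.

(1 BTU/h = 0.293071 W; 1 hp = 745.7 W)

3420 BTU/h

407 W (already W)
0.204 kW × 1000 = 204 W
0.526 hp × 745.7 = 392.238 W
Combined: 407 + 204 + 392.238 = 1003.24 W
In BTU/h: 1003.24 / 0.293071 = 3423.2 BTU/h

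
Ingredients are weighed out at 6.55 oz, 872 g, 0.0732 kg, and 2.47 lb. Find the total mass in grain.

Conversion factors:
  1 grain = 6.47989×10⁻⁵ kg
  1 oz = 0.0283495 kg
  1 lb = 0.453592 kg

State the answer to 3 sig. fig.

3.47×10⁴ grain

6.55 oz × 0.0283495 = 0.185689 kg
872 g × 0.001 = 0.872 kg
0.0732 kg (already kg)
2.47 lb × 0.453592 = 1.12037 kg
Total: 0.185689 + 0.872 + 0.0732 + 1.12037 = 2.25126 kg
In grain: 2.25126 / 6.47989×10⁻⁵ = 34742.3 grain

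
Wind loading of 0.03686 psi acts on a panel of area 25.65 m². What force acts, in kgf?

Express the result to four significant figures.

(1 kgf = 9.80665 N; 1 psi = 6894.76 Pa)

664.7 kgf

0.03686 psi × 6894.76 = 254.141 Pa
F = P × A = 254.141 Pa × 25.65 m² = 6518.72 N
6518.72 N ÷ (9.80665 N/kgf) = 664.724 kgf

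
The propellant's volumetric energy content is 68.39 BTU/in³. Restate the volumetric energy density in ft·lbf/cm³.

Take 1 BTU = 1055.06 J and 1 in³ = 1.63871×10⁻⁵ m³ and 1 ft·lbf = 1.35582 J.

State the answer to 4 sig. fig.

3248 ft·lbf/cm³

68.39 BTU/in³ × 1055.06 J/BTU ÷ 1.63871×10⁻⁵ m³/in³ = 4.40319×10⁹ J/m³
4.40319×10⁹ J/m³ ÷ 1.35582 J/ft·lbf × 10⁻⁶ m³/cm³ = 3247.62 ft·lbf/cm³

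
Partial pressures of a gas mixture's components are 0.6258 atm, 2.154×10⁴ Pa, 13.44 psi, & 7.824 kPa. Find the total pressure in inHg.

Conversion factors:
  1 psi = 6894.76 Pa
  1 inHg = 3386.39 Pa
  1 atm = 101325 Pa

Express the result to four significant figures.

0.6258 atm × 101325 = 63409.2 Pa
2.154×10⁴ Pa (already Pa)
13.44 psi × 6894.76 = 92665.6 Pa
7.824 kPa × 1000 = 7824 Pa
Combined: 63409.2 + 21540 + 92665.6 + 7824 = 185439 Pa
In inHg: 185439 / 3386.39 = 54.7601 inHg

54.76 inHg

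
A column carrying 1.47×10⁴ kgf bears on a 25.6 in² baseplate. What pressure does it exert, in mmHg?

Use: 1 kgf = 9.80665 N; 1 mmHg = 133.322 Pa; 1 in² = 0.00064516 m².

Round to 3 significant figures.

1.47×10⁴ kgf × 9.80665 → 144158 N
25.6 in² × 0.00064516 → 0.0165161 m²
P = F / A = 144158 N / 0.0165161 m² = 8.72833×10⁶ Pa
8.72833×10⁶ Pa ÷ (133.322 Pa/mmHg) = 65468 mmHg

6.55×10⁴ mmHg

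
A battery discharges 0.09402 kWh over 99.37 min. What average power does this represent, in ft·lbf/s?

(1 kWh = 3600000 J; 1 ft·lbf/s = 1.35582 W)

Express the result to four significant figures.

41.87 ft·lbf/s

0.09402 kWh × 3600000 = 338472 J
99.37 min × 60 = 5962.2 s
P = E / t = 338472 J / 5962.2 s = 56.7696 W
56.7696 W ÷ (1.35582 W/ft·lbf/s) = 41.871 ft·lbf/s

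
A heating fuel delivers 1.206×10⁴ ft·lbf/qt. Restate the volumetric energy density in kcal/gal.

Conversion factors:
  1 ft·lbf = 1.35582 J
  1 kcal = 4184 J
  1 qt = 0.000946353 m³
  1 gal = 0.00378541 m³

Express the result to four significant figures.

1.206×10⁴ ft·lbf/qt × 1.35582 J/ft·lbf ÷ 0.000946353 m³/qt = 1.72781×10⁷ J/m³
1.72781×10⁷ J/m³ ÷ 4184 J/kcal × 0.00378541 m³/gal = 15.6321 kcal/gal

15.63 kcal/gal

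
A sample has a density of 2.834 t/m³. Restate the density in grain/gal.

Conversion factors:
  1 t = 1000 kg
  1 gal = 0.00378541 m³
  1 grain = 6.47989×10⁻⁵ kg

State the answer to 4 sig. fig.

1.656×10⁵ grain/gal

2.834 t/m³ × 1000 kg/t = 2834 kg/m³
2834 kg/m³ ÷ 6.47989×10⁻⁵ kg/grain × 0.00378541 m³/gal = 165556 grain/gal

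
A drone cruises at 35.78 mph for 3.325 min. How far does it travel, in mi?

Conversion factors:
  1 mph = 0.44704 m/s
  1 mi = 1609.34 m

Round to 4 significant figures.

35.78 mph × 0.44704 → 15.9951 m/s
3.325 min × 60 → 199.5 s
d = v × t = 15.9951 m/s × 199.5 s = 3191.02 m
3191.02 m ÷ (1609.34 m/mi) = 1.98281 mi

1.983 mi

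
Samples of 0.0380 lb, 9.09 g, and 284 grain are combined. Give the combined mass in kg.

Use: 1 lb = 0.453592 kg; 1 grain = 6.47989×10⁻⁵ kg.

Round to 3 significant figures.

0.0447 kg

0.0380 lb × 0.453592 = 0.0172365 kg
9.09 g × 0.001 = 0.00909 kg
284 grain × 6.47989×10⁻⁵ = 0.0184029 kg
Total: 0.0172365 + 0.00909 + 0.0184029 = 0.0447294 kg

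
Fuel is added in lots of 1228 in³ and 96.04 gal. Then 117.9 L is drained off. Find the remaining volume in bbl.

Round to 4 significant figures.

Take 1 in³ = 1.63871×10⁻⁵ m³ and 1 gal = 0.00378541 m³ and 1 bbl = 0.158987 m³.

1228 in³ × 1.63871×10⁻⁵ = 0.0201234 m³
96.04 gal × 0.00378541 = 0.363551 m³
117.9 L × 0.001 = 0.1179 m³
Net: 0.0201234 + 0.363551 − 0.1179 = 0.265774 m³
In bbl: 0.265774 / 0.158987 = 1.67167 bbl

1.672 bbl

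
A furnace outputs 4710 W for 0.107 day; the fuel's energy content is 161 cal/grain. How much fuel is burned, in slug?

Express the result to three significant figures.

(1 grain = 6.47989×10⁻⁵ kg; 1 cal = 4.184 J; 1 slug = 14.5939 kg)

0.287 slug

0.107 day → 9244.8 s
E = P × t = 4710 × 9244.8 = 4.3543×10⁷ J
161 cal/grain → 1.03956×10⁷ J/kg
m = E / e_s = 4.3543×10⁷ / 1.03956×10⁷ = 4.1886 kg
In slug: 4.1886 / 14.5939 = 0.28701 slug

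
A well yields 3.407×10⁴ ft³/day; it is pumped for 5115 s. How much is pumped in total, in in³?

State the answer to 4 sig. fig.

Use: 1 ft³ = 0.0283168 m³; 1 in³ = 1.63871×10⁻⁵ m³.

3.407×10⁴ ft³/day → 0.0111661 m³/s
V = Q × t = 0.0111661 × 5115 = 57.1146 m³
In in³: 57.1146 / 1.63871×10⁻⁵ = 3.48534×10⁶ in³

3.485×10⁶ in³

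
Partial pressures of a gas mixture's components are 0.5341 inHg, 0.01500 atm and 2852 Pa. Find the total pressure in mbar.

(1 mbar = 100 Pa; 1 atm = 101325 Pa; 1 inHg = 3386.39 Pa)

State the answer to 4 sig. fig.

0.5341 inHg × 3386.39 = 1808.67 Pa
0.01500 atm × 101325 = 1519.88 Pa
2852 Pa (already Pa)
Combined: 1808.67 + 1519.88 + 2852 = 6180.55 Pa
In mbar: 6180.55 / 100 = 61.8055 mbar

61.81 mbar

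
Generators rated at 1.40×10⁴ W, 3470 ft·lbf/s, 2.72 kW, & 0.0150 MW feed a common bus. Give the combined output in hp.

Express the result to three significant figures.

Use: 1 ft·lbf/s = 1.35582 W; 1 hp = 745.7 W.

48.8 hp

1.40×10⁴ W (already W)
3470 ft·lbf/s × 1.35582 → 4704.7 W
2.72 kW × 1000 → 2720 W
0.0150 MW × 1000000 → 15000 W
Total: 14000 + 4704.7 + 2720 + 15000 = 36424.7 W
In hp: 36424.7 / 745.7 = 48.8463 hp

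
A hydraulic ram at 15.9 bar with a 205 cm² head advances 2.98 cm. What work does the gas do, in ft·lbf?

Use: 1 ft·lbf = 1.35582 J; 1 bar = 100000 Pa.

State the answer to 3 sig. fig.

15.9 bar → 1.59×10⁶ Pa
205 cm² → 0.0205 m²
F = P × A = 1.59×10⁶ × 0.0205 = 32595 N
2.98 cm → 0.0298 m
W = F × d = 32595 × 0.0298 = 971.331 J
In ft·lbf: 971.331 / 1.35582 = 716.416 ft·lbf

716 ft·lbf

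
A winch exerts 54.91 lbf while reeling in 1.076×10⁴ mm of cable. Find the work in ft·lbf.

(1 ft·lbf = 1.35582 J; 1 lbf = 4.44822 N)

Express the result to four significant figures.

1938 ft·lbf

54.91 lbf × 4.44822 → 244.252 N
1.076×10⁴ mm × 0.001 → 10.76 m
W = F × d = 244.252 N × 10.76 m = 2628.15 J
2628.15 J ÷ (1.35582 J/ft·lbf) = 1938.42 ft·lbf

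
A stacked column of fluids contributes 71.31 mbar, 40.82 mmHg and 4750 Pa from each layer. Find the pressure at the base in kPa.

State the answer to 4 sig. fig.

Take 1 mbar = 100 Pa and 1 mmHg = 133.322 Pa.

17.32 kPa

71.31 mbar × 100 = 7131 Pa
40.82 mmHg × 133.322 = 5442.2 Pa
4750 Pa (already Pa)
Combined: 7131 + 5442.2 + 4750 = 17323.2 Pa
In kPa: 17323.2 / 1000 = 17.3232 kPa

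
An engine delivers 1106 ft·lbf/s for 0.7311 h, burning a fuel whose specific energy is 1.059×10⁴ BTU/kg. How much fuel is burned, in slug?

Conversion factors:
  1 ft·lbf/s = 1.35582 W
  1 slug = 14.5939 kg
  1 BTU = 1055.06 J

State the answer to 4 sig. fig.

0.02420 slug

1106 ft·lbf/s → 1499.54 W
0.7311 h → 2631.96 s
E = P × t = 1499.54 × 2631.96 = 3.94673×10⁶ J
1.059×10⁴ BTU/kg → 1.11731×10⁷ J/kg
m = E / e_s = 3.94673×10⁶ / 1.11731×10⁷ = 0.353235 kg
In slug: 0.353235 / 14.5939 = 0.0242043 slug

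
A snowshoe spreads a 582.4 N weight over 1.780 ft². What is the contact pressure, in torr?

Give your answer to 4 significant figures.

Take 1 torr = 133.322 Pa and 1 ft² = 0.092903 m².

26.42 torr

1.780 ft² × 0.092903 → 0.165367 m²
P = F / A = 582.4 N / 0.165367 m² = 3521.86 Pa
3521.86 Pa ÷ (133.322 Pa/torr) = 26.4162 torr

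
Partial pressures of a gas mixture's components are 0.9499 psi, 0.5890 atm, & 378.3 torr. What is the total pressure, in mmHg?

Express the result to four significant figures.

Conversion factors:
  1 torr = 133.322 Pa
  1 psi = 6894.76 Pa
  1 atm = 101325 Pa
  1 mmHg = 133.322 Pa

0.9499 psi × 6894.76 = 6549.33 Pa
0.5890 atm × 101325 = 59680.4 Pa
378.3 torr × 133.322 = 50435.7 Pa
Total: 6549.33 + 59680.4 + 50435.7 = 116665 Pa
In mmHg: 116665 / 133.322 = 875.062 mmHg

875.1 mmHg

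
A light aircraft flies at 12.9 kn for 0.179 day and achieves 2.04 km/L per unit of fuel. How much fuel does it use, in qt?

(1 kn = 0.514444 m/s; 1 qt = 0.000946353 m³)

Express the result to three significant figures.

12.9 kn → 6.63633 m/s
0.179 day → 15465.6 s
d = v × t = 6.63633 × 15465.6 = 102635 m
2.04 km/L → 2.04×10⁶ m/m³
V = d / (distance per unit fuel) = 102635 / 2.04×10⁶ = 0.0503113 m³
In qt: 0.0503113 / 0.000946353 = 53.1634 qt

53.2 qt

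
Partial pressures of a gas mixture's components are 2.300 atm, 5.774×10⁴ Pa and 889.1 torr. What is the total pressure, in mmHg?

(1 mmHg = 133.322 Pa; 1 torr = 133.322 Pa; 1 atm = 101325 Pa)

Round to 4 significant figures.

2.300 atm × 101325 = 233047 Pa
5.774×10⁴ Pa (already Pa)
889.1 torr × 133.322 = 118537 Pa
Total: 233047 + 57740 + 118537 = 409324 Pa
In mmHg: 409324 / 133.322 = 3070.19 mmHg

3070 mmHg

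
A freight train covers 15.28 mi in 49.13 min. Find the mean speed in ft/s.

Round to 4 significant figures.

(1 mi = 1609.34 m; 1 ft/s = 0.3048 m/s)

27.37 ft/s

15.28 mi × 1609.34 = 24590.7 m
49.13 min × 60 = 2947.8 s
v = d / t = 24590.7 m / 2947.8 s = 8.34205 m/s
8.34205 m/s ÷ (0.3048 m/s/ft/s) = 27.3689 ft/s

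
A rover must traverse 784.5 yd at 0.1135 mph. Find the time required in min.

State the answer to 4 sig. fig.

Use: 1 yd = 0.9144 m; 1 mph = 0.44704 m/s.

235.6 min

784.5 yd × 0.9144 = 717.347 m
0.1135 mph × 0.44704 = 0.050739 m/s
t = d / v = 717.347 m / 0.050739 m/s = 14138 s
14138 s ÷ (60 s/min) = 235.633 min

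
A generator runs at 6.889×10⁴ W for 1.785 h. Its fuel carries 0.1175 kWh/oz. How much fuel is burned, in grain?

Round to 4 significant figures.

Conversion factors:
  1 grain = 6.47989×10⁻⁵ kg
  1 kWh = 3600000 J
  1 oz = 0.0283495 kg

4.579×10⁵ grain

1.785 h → 6426 s
E = P × t = 68890 × 6426 = 4.42687×10⁸ J
0.1175 kWh/oz → 1.49209×10⁷ J/kg
m = E / e_s = 4.42687×10⁸ / 1.49209×10⁷ = 29.6689 kg
In grain: 29.6689 / 6.47989×10⁻⁵ = 457861 grain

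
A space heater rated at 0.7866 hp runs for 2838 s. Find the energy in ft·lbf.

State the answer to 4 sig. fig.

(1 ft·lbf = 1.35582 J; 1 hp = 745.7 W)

0.7866 hp × 745.7 = 586.568 W
E = P × t = 586.568 W × 2838 s = 1.66468×10⁶ J
1.66468×10⁶ J ÷ (1.35582 J/ft·lbf) = 1.2278×10⁶ ft·lbf

1.228×10⁶ ft·lbf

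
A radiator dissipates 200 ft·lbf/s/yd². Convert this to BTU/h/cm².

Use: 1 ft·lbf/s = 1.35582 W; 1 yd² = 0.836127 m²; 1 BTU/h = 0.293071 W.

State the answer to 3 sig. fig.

200 ft·lbf/s/yd² × 1.35582 W/ft·lbf/s ÷ 0.836127 m²/yd² = 324.31 W/m²
324.31 W/m² ÷ 0.293071 W/BTU/h × 0.0001 m²/cm² = 0.110659 BTU/h/cm²

0.111 BTU/h/cm²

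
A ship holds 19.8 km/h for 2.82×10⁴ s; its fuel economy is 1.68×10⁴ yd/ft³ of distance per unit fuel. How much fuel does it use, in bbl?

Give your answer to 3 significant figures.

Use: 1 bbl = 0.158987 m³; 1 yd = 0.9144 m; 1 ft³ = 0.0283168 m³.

1.80 bbl

19.8 km/h → 5.5 m/s
d = v × t = 5.5 × 28200 = 155100 m
1.68×10⁴ yd/ft³ → 542502 m/m³
V = d / (distance per unit fuel) = 155100 / 542502 = 0.285898 m³
In bbl: 0.285898 / 0.158987 = 1.79825 bbl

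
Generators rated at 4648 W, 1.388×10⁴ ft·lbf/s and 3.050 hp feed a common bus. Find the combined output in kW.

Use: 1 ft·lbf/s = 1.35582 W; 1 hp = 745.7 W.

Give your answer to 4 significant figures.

4648 W (already W)
1.388×10⁴ ft·lbf/s × 1.35582 = 18818.8 W
3.050 hp × 745.7 = 2274.39 W
Sum: 4648 + 18818.8 + 2274.39 = 25741.2 W
In kW: 25741.2 / 1000 = 25.7412 kW

25.74 kW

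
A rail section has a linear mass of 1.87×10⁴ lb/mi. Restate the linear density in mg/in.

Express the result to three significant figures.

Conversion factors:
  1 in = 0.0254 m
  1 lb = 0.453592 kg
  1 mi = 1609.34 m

1.34×10⁵ mg/in

1.87×10⁴ lb/mi × 0.453592 kg/lb ÷ 1609.34 m/mi = 5.27059 kg/m
5.27059 kg/m ÷ 10⁻⁶ kg/mg × 0.0254 m/in = 133873 mg/in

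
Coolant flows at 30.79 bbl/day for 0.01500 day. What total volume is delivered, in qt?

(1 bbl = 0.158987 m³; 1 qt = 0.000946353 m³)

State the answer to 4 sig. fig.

77.59 qt

30.79 bbl/day → 5.66575×10⁻⁵ m³/s
0.01500 day → 1296 s
V = Q × t = 5.66575×10⁻⁵ × 1296 = 0.0734281 m³
In qt: 0.0734281 / 0.000946353 = 77.5906 qt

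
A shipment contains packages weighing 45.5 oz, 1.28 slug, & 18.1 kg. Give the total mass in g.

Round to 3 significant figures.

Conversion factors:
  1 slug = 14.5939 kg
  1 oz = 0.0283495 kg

45.5 oz × 0.0283495 = 1.2899 kg
1.28 slug × 14.5939 = 18.6802 kg
18.1 kg (already kg)
Combined: 1.2899 + 18.6802 + 18.1 = 38.0701 kg
In g: 38.0701 / 0.001 = 38070.1 g

3.81×10⁴ g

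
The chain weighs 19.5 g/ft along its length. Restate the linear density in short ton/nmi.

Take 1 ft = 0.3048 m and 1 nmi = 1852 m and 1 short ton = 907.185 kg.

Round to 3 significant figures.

0.131 short ton/nmi

19.5 g/ft × 0.001 kg/g ÷ 0.3048 m/ft = 0.0639764 kg/m
0.0639764 kg/m ÷ 907.185 kg/short ton × 1852 m/nmi = 0.130607 short ton/nmi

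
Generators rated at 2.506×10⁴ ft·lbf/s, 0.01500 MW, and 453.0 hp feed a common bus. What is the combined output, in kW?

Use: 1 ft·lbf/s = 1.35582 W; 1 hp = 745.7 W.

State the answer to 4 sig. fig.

2.506×10⁴ ft·lbf/s × 1.35582 → 33976.8 W
0.01500 MW × 1000000 → 15000 W
453.0 hp × 745.7 → 337802 W
Combined: 33976.8 + 15000 + 337802 = 386779 W
In kW: 386779 / 1000 = 386.779 kW

386.8 kW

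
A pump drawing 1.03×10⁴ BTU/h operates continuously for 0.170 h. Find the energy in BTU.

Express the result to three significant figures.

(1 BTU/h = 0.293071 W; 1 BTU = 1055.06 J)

1750 BTU

1.03×10⁴ BTU/h × 0.293071 → 3018.63 W
0.170 h × 3600 → 612 s
E = P × t = 3018.63 W × 612 s = 1.8474×10⁶ J
1.8474×10⁶ J ÷ (1055.06 J/BTU) = 1750.99 BTU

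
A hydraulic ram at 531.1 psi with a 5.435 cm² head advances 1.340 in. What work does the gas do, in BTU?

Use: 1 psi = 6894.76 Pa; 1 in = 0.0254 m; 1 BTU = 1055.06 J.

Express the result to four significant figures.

0.06420 BTU

531.1 psi → 3.66181×10⁶ Pa
5.435 cm² → 5.435×10⁻⁴ m²
F = P × A = 3.66181×10⁶ × 5.435×10⁻⁴ = 1990.19 N
1.340 in → 0.034036 m
W = F × d = 1990.19 × 0.034036 = 67.7381 J
In BTU: 67.7381 / 1055.06 = 0.0642031 BTU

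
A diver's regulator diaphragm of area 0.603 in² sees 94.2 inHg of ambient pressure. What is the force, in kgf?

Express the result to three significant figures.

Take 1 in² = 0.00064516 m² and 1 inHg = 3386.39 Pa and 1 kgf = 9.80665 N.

94.2 inHg × 3386.39 → 318998 Pa
0.603 in² × 0.00064516 → 3.89031×10⁻⁴ m²
F = P × A = 318998 Pa × 3.89031×10⁻⁴ m² = 124.1 N
124.1 N ÷ (9.80665 N/kgf) = 12.6547 kgf

12.7 kgf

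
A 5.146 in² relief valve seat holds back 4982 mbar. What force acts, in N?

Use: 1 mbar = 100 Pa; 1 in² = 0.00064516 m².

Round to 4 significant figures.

1654 N

4982 mbar × 100 = 498200 Pa
5.146 in² × 0.00064516 = 0.00331999 m²
F = P × A = 498200 Pa × 0.00331999 m² = 1654.02 N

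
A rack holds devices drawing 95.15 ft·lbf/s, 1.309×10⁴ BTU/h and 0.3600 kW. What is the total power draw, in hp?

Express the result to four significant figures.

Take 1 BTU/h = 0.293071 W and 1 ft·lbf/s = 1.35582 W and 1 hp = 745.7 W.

5.800 hp

95.15 ft·lbf/s × 1.35582 = 129.006 W
1.309×10⁴ BTU/h × 0.293071 = 3836.3 W
0.3600 kW × 1000 = 360 W
Total: 129.006 + 3836.3 + 360 = 4325.31 W
In hp: 4325.31 / 745.7 = 5.80034 hp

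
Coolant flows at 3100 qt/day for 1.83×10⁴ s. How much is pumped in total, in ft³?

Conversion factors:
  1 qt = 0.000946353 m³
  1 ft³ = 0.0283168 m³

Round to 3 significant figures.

21.9 ft³

3100 qt/day → 3.39548×10⁻⁵ m³/s
V = Q × t = 3.39548×10⁻⁵ × 18300 = 0.621373 m³
In ft³: 0.621373 / 0.0283168 = 21.9436 ft³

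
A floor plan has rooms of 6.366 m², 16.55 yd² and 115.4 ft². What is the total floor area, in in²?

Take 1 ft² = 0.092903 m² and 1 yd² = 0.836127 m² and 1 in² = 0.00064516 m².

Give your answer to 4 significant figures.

6.366 m² (already m²)
16.55 yd² × 0.836127 = 13.8379 m²
115.4 ft² × 0.092903 = 10.721 m²
Combined: 6.366 + 13.8379 + 10.721 = 30.9249 m²
In in²: 30.9249 / 0.00064516 = 47933.7 in²

4.793×10⁴ in²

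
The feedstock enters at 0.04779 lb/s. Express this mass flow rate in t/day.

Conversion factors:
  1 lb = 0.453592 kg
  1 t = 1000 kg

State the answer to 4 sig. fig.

0.04779 lb/s × 0.453592 kg/lb = 0.0216772 kg/s
0.0216772 kg/s ÷ 1000 kg/t × 86400 s/day = 1.87291 t/day

1.873 t/day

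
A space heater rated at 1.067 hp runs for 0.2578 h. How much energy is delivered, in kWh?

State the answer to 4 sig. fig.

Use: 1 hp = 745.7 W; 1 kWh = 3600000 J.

1.067 hp × 745.7 = 795.662 W
0.2578 h × 3600 = 928.08 s
E = P × t = 795.662 W × 928.08 s = 738438 J
738438 J ÷ (3600000 J/kWh) = 0.205122 kWh

0.2051 kWh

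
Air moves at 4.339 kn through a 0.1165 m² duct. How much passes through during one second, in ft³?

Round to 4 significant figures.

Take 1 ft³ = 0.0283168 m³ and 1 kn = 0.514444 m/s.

9.184 ft³

4.339 kn × 0.514444 = 2.23217 m/s
V = v × A × t = 2.23217 m/s × 0.1165 m² × 1 s = 0.260048 m³
0.260048 m³ ÷ (0.0283168 m³/ft³) = 9.18352 ft³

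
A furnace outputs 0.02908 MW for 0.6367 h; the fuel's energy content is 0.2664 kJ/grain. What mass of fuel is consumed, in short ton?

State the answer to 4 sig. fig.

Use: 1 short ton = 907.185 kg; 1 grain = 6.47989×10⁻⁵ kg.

0.02908 MW → 29080 W
0.6367 h → 2292.12 s
E = P × t = 29080 × 2292.12 = 6.66548×10⁷ J
0.2664 kJ/grain → 4.11118×10⁶ J/kg
m = E / e_s = 6.66548×10⁷ / 4.11118×10⁶ = 16.2131 kg
In short ton: 16.2131 / 907.185 = 0.0178719 short ton

0.01787 short ton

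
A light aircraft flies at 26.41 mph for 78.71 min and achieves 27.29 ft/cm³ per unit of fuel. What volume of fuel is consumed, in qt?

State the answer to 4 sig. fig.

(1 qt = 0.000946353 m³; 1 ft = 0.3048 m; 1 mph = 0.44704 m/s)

7.083 qt

26.41 mph → 11.8063 m/s
78.71 min → 4722.6 s
d = v × t = 11.8063 × 4722.6 = 55756.4 m
27.29 ft/cm³ → 8.31799×10⁶ m/m³
V = d / (distance per unit fuel) = 55756.4 / 8.31799×10⁶ = 0.00670311 m³
In qt: 0.00670311 / 0.000946353 = 7.0831 qt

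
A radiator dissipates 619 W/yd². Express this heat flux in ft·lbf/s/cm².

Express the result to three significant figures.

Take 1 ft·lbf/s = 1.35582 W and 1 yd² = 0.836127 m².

0.0546 ft·lbf/s/cm²

619 W/yd² ÷ 0.836127 m²/yd² = 740.318 W/m²
740.318 W/m² ÷ 1.35582 W/ft·lbf/s × 0.0001 m²/cm² = 0.054603 ft·lbf/s/cm²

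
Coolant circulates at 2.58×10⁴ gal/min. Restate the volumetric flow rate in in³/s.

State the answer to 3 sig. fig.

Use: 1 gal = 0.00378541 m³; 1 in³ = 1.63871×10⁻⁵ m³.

2.58×10⁴ gal/min × 0.00378541 m³/gal ÷ 60 s/min = 1.62773 m³/s
1.62773 m³/s ÷ 1.63871×10⁻⁵ m³/in³ = 99330 in³/s

9.93×10⁴ in³/s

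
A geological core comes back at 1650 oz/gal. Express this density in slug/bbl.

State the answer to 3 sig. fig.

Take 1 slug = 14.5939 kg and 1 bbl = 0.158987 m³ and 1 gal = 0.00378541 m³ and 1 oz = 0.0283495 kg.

1650 oz/gal × 0.0283495 kg/oz ÷ 0.00378541 m³/gal = 12357.1 kg/m³
12357.1 kg/m³ ÷ 14.5939 kg/slug × 0.158987 m³/bbl = 134.619 slug/bbl

135 slug/bbl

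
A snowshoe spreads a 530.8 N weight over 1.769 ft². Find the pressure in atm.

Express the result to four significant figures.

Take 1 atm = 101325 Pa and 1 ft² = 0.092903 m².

0.03188 atm

1.769 ft² × 0.092903 → 0.164345 m²
P = F / A = 530.8 N / 0.164345 m² = 3229.79 Pa
3229.79 Pa ÷ (101325 Pa/atm) = 0.0318755 atm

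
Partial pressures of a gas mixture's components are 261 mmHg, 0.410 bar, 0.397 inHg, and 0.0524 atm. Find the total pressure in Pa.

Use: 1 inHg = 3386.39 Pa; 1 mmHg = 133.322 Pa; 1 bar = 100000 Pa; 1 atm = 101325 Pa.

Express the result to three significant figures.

261 mmHg × 133.322 = 34797 Pa
0.410 bar × 100000 = 41000 Pa
0.397 inHg × 3386.39 = 1344.4 Pa
0.0524 atm × 101325 = 5309.43 Pa
Combined: 34797 + 41000 + 1344.4 + 5309.43 = 82450.8 Pa

8.25×10⁴ Pa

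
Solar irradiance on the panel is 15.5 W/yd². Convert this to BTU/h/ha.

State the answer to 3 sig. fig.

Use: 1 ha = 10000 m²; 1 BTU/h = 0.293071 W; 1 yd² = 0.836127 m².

15.5 W/yd² ÷ 0.836127 m²/yd² = 18.5379 W/m²
18.5379 W/m² ÷ 0.293071 W/BTU/h × 10000 m²/ha = 632540 BTU/h/ha

6.33×10⁵ BTU/h/ha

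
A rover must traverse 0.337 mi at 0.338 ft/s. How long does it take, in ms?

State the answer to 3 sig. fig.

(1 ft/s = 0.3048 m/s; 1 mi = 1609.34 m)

0.337 mi × 1609.34 → 542.348 m
0.338 ft/s × 0.3048 → 0.103022 m/s
t = d / v = 542.348 m / 0.103022 m/s = 5264.39 s
5264.39 s ÷ (0.001 s/ms) = 5.26439×10⁶ ms

5.26×10⁶ ms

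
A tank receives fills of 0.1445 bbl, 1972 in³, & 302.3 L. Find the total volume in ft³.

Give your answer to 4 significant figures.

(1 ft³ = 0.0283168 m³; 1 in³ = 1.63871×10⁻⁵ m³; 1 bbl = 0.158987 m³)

0.1445 bbl × 0.158987 = 0.0229736 m³
1972 in³ × 1.63871×10⁻⁵ = 0.0323154 m³
302.3 L × 0.001 = 0.3023 m³
Total: 0.0229736 + 0.0323154 + 0.3023 = 0.357589 m³
In ft³: 0.357589 / 0.0283168 = 12.6282 ft³

12.63 ft³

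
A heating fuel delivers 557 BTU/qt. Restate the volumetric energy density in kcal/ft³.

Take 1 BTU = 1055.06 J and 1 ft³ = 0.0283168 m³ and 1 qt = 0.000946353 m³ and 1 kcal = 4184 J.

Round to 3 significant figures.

557 BTU/qt × 1055.06 J/BTU ÷ 0.000946353 m³/qt = 6.20982×10⁸ J/m³
6.20982×10⁸ J/m³ ÷ 4184 J/kcal × 0.0283168 m³/ft³ = 4202.73 kcal/ft³

4200 kcal/ft³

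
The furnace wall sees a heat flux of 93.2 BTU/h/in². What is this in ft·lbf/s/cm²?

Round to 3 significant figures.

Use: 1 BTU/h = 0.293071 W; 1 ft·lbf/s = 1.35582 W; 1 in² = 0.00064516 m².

93.2 BTU/h/in² × 0.293071 W/BTU/h ÷ 0.00064516 m²/in² = 42337.1 W/m²
42337.1 W/m² ÷ 1.35582 W/ft·lbf/s × 0.0001 m²/cm² = 3.12262 ft·lbf/s/cm²

3.12 ft·lbf/s/cm²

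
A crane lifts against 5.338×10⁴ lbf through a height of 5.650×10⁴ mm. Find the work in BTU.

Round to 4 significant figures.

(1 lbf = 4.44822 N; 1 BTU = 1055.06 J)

1.272×10⁴ BTU

5.338×10⁴ lbf × 4.44822 → 237446 N
5.650×10⁴ mm × 0.001 → 56.5 m
W = F × d = 237446 N × 56.5 m = 1.34157×10⁷ J
1.34157×10⁷ J ÷ (1055.06 J/BTU) = 12715.6 BTU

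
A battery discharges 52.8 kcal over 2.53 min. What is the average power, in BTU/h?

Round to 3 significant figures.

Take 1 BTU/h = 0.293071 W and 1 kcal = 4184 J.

52.8 kcal × 4184 → 220915 J
2.53 min × 60 → 151.8 s
P = E / t = 220915 J / 151.8 s = 1455.3 W
1455.3 W ÷ (0.293071 W/BTU/h) = 4965.69 BTU/h

4970 BTU/h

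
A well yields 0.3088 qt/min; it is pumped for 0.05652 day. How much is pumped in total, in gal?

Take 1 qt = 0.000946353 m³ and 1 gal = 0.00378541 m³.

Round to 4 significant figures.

0.3088 qt/min → 4.87056×10⁻⁶ m³/s
0.05652 day → 4883.33 s
V = Q × t = 4.87056×10⁻⁶ × 4883.33 = 0.0237846 m³
In gal: 0.0237846 / 0.00378541 = 6.28323 gal

6.283 gal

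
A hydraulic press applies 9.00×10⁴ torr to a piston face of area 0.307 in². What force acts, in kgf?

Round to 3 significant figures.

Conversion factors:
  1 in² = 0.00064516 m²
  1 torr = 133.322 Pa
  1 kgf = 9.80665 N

9.00×10⁴ torr × 133.322 = 1.1999×10⁷ Pa
0.307 in² × 0.00064516 = 1.98064×10⁻⁴ m²
F = P × A = 1.1999×10⁷ Pa × 1.98064×10⁻⁴ m² = 2376.57 N
2376.57 N ÷ (9.80665 N/kgf) = 242.343 kgf

242 kgf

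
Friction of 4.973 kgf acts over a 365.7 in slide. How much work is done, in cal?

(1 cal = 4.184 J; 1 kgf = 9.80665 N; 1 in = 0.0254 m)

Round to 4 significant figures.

108.3 cal

4.973 kgf × 9.80665 → 48.7685 N
365.7 in × 0.0254 → 9.28878 m
W = F × d = 48.7685 N × 9.28878 m = 453 J
453 J ÷ (4.184 J/cal) = 108.27 cal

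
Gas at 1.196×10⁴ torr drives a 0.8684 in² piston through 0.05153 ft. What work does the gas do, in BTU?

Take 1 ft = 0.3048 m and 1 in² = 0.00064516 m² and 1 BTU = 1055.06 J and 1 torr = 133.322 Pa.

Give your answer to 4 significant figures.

1.196×10⁴ torr → 1.59453×10⁶ Pa
0.8684 in² → 5.60257×10⁻⁴ m²
F = P × A = 1.59453×10⁶ × 5.60257×10⁻⁴ = 893.347 N
0.05153 ft → 0.0157063 m
W = F × d = 893.347 × 0.0157063 = 14.0312 J
In BTU: 14.0312 / 1055.06 = 0.013299 BTU

0.01330 BTU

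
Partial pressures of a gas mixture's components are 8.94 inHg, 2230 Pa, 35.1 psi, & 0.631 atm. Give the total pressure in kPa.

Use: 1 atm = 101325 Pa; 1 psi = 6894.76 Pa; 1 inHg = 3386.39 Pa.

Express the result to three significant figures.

8.94 inHg × 3386.39 = 30274.3 Pa
2230 Pa (already Pa)
35.1 psi × 6894.76 = 242006 Pa
0.631 atm × 101325 = 63936.1 Pa
Total: 30274.3 + 2230 + 242006 + 63936.1 = 338446 Pa
In kPa: 338446 / 1000 = 338.446 kPa

338 kPa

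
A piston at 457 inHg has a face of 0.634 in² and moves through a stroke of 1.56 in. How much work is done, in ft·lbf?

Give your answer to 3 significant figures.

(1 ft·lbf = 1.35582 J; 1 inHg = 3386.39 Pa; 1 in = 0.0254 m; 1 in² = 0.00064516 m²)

18.5 ft·lbf

457 inHg → 1.54758×10⁶ Pa
0.634 in² → 4.09031×10⁻⁴ m²
F = P × A = 1.54758×10⁶ × 4.09031×10⁻⁴ = 633.008 N
1.56 in → 0.039624 m
W = F × d = 633.008 × 0.039624 = 25.0823 J
In ft·lbf: 25.0823 / 1.35582 = 18.4997 ft·lbf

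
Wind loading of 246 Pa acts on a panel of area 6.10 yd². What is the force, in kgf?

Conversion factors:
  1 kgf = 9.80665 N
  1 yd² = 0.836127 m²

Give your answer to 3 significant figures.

128 kgf

6.10 yd² × 0.836127 → 5.10037 m²
F = P × A = 246 Pa × 5.10037 m² = 1254.69 N
1254.69 N ÷ (9.80665 N/kgf) = 127.943 kgf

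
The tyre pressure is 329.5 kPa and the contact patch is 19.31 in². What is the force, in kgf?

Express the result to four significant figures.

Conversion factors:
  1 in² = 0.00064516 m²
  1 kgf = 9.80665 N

329.5 kPa × 1000 = 329500 Pa
19.31 in² × 0.00064516 = 0.012458 m²
F = P × A = 329500 Pa × 0.012458 m² = 4104.91 N
4104.91 N ÷ (9.80665 N/kgf) = 418.584 kgf

418.6 kgf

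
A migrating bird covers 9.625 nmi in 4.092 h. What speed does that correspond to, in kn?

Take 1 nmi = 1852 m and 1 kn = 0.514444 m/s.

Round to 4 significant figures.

2.352 kn

9.625 nmi × 1852 → 17825.5 m
4.092 h × 3600 → 14731.2 s
v = d / t = 17825.5 m / 14731.2 s = 1.21005 m/s
1.21005 m/s ÷ (0.514444 m/s/kn) = 2.35215 kn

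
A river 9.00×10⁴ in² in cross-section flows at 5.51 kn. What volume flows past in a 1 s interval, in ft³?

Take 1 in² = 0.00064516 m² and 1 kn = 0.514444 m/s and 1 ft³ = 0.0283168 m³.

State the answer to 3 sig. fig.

5810 ft³

5.51 kn × 0.514444 = 2.83459 m/s
9.00×10⁴ in² × 0.00064516 = 58.0644 m²
V = v × A × t = 2.83459 m/s × 58.0644 m² × 1 s = 164.589 m³
164.589 m³ ÷ (0.0283168 m³/ft³) = 5812.42 ft³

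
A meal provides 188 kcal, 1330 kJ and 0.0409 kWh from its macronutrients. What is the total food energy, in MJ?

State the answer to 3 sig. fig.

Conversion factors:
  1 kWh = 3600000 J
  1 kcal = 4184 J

2.26 MJ

188 kcal × 4184 → 786592 J
1330 kJ × 1000 → 1.33×10⁶ J
0.0409 kWh × 3600000 → 147240 J
Combined: 786592 + 1.33×10⁶ + 147240 = 2.26383×10⁶ J
In MJ: 2.26383×10⁶ / 1000000 = 2.26383 MJ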